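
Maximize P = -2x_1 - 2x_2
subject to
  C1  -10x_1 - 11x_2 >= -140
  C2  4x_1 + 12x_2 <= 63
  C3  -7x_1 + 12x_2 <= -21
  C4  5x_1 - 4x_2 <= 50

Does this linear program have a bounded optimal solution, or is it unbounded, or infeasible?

unbounded

From the feasible point (84/11, 119/44), moving in the direction (-12, -7) keeps every constraint satisfied while P increases without bound.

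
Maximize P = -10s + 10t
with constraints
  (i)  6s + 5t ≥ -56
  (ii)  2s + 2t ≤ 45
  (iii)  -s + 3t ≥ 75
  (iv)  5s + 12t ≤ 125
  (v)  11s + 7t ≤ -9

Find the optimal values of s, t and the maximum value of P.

Vertices and P = -10s + 10t:
  (-543/23, 394/23) → P = 9370/23
  (-1297/47, 1030/47) → P = 23270/47
  (-175/9, 500/27) → P = 10250/27

s = -1297/47, t = 1030/47, maximum P = 23270/47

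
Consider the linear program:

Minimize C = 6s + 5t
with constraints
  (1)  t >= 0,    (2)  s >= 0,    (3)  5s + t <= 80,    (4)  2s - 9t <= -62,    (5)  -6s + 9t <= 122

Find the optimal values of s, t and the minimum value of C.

Corner points and C = 6s + 5t:
  (0, 62/9) → C = 310/9
  (0, 122/9) → C = 610/9
  (14, 10) → C = 134
  (598/51, 1090/51) → C = 9038/51

The optimum lies where s = 0 and 2s - 9t = -62.
Solving simultaneously gives s = 0, t = 62/9.

s = 0, t = 62/9, minimum C = 310/9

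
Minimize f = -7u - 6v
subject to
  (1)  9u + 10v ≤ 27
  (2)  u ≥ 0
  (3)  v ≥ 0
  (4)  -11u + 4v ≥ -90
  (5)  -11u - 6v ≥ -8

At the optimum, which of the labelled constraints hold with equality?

Vertices and f = -7u - 6v:
  (0, 0) → f = 0
  (0, 4/3) → f = -8
  (8/11, 0) → f = -56/11

The minimum is at (0, 4/3). Substituting into each constraint, equality holds for (2) and (5); the remaining constraints have slack.

(2) and (5)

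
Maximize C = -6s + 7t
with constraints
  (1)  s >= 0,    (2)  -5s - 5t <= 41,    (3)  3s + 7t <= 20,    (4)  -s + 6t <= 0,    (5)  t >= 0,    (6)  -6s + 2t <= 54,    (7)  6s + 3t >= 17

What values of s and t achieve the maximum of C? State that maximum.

s = 34/13, t = 17/39, maximum C = -493/39

Feasible corners and C = -6s + 7t:
  (24/5, 4/5) → C = -116/5
  (20/3, 0) → C = -40
  (34/13, 17/39) → C = -493/39
  (17/6, 0) → C = -17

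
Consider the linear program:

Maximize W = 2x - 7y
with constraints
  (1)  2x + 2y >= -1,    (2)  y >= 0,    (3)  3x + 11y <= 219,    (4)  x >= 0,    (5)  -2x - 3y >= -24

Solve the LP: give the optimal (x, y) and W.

Feasible corners and W = 2x - 7y:
  (0, 0) → W = 0
  (12, 0) → W = 24
  (0, 8) → W = -56

At the optimal vertex, y = 0 and -2x - 3y = -24.
Solving simultaneously gives x = 12, y = 0.

x = 12, y = 0, maximum W = 24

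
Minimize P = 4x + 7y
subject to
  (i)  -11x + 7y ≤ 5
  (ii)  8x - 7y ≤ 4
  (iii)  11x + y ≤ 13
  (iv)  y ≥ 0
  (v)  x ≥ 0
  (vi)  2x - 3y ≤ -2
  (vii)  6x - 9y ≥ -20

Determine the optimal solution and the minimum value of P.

Vertices and P = 4x + 7y:
  (43/44, 9/4) → P = 865/44
  (0, 5/7) → P = 5
  (37/35, 48/35) → P = 484/35
  (0, 2/3) → P = 14/3

x = 0, y = 2/3, minimum P = 14/3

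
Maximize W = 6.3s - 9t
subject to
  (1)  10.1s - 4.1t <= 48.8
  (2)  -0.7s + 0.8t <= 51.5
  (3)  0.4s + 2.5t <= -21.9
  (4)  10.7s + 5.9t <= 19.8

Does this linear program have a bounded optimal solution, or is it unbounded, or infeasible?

From the feasible point (3221/2689, -24071/2689), moving in the direction (-0.8, -0.7) keeps every constraint satisfied while W increases without bound.

unbounded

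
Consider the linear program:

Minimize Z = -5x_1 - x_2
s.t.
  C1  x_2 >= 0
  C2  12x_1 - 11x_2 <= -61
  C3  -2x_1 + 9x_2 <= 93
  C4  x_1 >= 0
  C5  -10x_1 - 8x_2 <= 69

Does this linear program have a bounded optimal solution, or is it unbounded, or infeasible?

bounded optimum

Feasible corners and Z = -5x_1 - x_2:
  (237/43, 497/43) → Z = -1682/43
  (0, 61/11) → Z = -61/11
  (0, 31/3) → Z = -31/3
The feasible region has finitely many vertices and no improving ray; the minimum is -1682/43 at (237/43, 497/43).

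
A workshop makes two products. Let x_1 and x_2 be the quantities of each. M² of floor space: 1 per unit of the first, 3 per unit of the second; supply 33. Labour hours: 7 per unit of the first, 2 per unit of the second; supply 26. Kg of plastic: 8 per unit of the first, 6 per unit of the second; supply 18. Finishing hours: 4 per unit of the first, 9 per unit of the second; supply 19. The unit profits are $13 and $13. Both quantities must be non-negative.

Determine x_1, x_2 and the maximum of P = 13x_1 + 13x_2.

Vertices and P = 13x_1 + 13x_2:
  (0, 0) → P = 0
  (0, 19/9) → P = 247/9
  (9/4, 0) → P = 117/4
  (1, 5/3) → P = 104/3

The optimum lies where 8x_1 + 6x_2 = 18 and 4x_1 + 9x_2 = 19.
Solving simultaneously gives x_1 = 1, x_2 = 5/3.

x_1 = 1, x_2 = 5/3, maximum P = 104/3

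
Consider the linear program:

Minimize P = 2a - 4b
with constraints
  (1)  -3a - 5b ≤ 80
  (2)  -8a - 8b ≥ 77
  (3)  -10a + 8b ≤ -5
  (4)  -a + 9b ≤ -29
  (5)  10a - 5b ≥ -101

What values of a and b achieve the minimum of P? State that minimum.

Feasible corners and P = 2a - 4b:
  (255/16, -409/16) → P = 1073/8
  (-615/74, -815/74) → P = 1015/37
  (-4, -45/8) → P = 29/2

a = -4, b = -45/8, minimum P = 29/2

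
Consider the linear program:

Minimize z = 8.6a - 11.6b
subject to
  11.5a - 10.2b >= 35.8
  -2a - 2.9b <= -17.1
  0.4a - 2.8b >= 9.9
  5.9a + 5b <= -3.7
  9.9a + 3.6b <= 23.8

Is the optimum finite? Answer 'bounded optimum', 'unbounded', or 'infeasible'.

infeasible

The boundaries 11.5a - 10.2b = 35.8 and 0.4a - 2.8b = 9.9 meet at (-1/38, -269/76), but that point violates -2a - 2.9b ≤ -17.1. Every candidate vertex is excluded by some other constraint, so the feasible region is empty.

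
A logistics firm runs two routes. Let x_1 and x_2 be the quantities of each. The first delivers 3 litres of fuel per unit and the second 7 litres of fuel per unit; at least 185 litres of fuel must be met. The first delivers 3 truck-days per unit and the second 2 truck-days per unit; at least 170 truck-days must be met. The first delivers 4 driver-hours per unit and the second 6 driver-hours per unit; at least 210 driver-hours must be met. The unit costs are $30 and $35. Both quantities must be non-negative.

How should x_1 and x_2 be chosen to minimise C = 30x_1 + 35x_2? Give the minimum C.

Vertices and C = 30x_1 + 35x_2:
  (0, 85) → C = 2975
  (185/3, 0) → C = 1850
  (164/3, 3) → C = 1745
The feasible region is unbounded (it extends along (0, 1), (1, 0)), but C strictly increases along every unbounded feasible direction, so there is no improving ray and the minimum is attained at a vertex.

At the optimal vertex, 3x_1 + 7x_2 = 185 and 3x_1 + 2x_2 = 170.
Solving simultaneously gives x_1 = 164/3, x_2 = 3.

x_1 = 164/3, x_2 = 3, minimum C = 1745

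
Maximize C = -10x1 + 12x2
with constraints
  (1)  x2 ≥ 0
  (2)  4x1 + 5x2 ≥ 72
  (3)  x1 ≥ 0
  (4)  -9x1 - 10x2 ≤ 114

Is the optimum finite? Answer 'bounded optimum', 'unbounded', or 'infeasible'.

From the feasible point (18, 0), moving in the direction (0, 1) keeps every constraint satisfied while C increases without bound.

unbounded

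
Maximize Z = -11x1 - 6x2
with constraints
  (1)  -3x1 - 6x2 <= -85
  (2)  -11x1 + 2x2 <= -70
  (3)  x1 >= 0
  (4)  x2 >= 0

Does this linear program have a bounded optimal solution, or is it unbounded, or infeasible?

bounded optimum

Corner points and Z = -11x1 - 6x2:
  (295/36, 725/72) → Z = -1355/9
  (85/3, 0) → Z = -935/3
The feasible region has finitely many vertices and no improving ray; the maximum is -1355/9 at (295/36, 725/72).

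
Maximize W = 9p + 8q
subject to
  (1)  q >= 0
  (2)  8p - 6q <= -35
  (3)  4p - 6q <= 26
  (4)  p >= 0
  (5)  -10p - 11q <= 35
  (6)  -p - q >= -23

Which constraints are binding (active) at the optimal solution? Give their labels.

Extreme points and W = 9p + 8q:
  (0, 35/6) → W = 140/3
  (103/14, 219/14) → W = 2679/14
  (0, 23) → W = 184

The maximum is at (103/14, 219/14). Substituting into each constraint, equality holds for (2) and (6); the remaining constraints have slack.

(2) and (6)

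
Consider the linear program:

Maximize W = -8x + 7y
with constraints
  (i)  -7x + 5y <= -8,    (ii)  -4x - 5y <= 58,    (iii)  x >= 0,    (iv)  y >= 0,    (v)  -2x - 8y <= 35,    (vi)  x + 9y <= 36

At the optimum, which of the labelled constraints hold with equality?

Extreme points and W = -8x + 7y:
  (8/7, 0) → W = -64/7
  (63/17, 61/17) → W = -77/17
  (36, 0) → W = -288

The maximum is at (63/17, 61/17). Substituting into each constraint, equality holds for (i) and (vi); the remaining constraints have slack.

(i) and (vi)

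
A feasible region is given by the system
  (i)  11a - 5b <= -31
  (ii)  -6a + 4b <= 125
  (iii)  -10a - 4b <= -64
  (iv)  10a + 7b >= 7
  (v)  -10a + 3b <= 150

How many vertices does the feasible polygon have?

3

Pairwise boundary intersections that survive every other constraint:
  (501/14, 1189/14)
  (98/47, 507/47)
  (-61/16, 817/32)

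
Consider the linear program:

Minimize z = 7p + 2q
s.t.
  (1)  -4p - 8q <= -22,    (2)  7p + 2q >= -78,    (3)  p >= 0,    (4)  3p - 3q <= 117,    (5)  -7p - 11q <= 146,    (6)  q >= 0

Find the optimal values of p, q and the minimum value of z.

p = 0, q = 11/4, minimum z = 11/2

Extreme points and z = 7p + 2q:
  (0, 11/4) → z = 11/2
  (11/2, 0) → z = 77/2
  (39, 0) → z = 273
The feasible region is unbounded (it extends along (0, 1), (1, 1)), but z strictly increases along every unbounded feasible direction, so there is no improving ray and the minimum is attained at a vertex.

At the optimal vertex, -4p - 8q = -22 and p = 0.
Solving simultaneously gives p = 0, q = 11/4.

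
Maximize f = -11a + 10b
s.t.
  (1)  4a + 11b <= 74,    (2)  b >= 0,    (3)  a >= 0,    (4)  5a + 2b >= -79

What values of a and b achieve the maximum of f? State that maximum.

Corner points and f = -11a + 10b:
  (37/2, 0) → f = -407/2
  (0, 74/11) → f = 740/11
  (0, 0) → f = 0

The binding constraints are 4a + 11b = 74 and a = 0.
Solving simultaneously gives a = 0, b = 74/11.

a = 0, b = 74/11, maximum f = 740/11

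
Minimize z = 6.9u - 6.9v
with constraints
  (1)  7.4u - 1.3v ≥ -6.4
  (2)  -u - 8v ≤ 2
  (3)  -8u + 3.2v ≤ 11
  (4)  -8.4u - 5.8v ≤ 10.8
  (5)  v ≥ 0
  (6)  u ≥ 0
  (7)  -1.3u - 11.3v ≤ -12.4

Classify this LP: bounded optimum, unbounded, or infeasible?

From the feasible point (0, 3.4375), moving in the direction (3.2, 8) keeps every constraint satisfied while z decreases without bound.

unbounded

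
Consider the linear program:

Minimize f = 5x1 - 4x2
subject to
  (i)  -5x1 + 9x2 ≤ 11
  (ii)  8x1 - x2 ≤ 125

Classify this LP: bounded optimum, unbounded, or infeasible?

unbounded

From the feasible point (1136/67, 713/67), moving in the direction (-9, -5) keeps every constraint satisfied while f decreases without bound.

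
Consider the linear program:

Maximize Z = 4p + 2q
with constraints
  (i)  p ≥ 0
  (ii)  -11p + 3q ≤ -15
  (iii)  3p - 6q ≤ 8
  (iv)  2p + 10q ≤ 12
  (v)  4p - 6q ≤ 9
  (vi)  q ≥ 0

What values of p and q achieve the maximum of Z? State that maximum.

p = 81/26, q = 15/26, maximum Z = 177/13

Vertices and Z = 4p + 2q:
  (93/58, 51/58) → Z = 237/29
  (15/11, 0) → Z = 60/11
  (81/26, 15/26) → Z = 177/13
  (9/4, 0) → Z = 9

The binding constraints are 2p + 10q = 12 and 4p - 6q = 9.
Solving simultaneously gives p = 81/26, q = 15/26.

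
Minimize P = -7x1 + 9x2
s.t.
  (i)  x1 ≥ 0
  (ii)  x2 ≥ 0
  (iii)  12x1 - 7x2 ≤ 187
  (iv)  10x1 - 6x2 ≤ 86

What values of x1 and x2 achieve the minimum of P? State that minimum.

Vertices and P = -7x1 + 9x2:
  (0, 0) → P = 0
  (43/5, 0) → P = -301/5
  (260, 419) → P = 1951
The feasible region is unbounded (it extends along (0, 1), (7, 12)), but P strictly increases along every unbounded feasible direction, so there is no improving ray and the minimum is attained at a vertex.

x1 = 43/5, x2 = 0, minimum P = -301/5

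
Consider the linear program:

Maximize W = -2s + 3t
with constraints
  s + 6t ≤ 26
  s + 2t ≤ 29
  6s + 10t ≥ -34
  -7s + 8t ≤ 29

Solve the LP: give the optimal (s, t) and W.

s = 17/25, t = 211/50, maximum W = 113/10

Feasible corners and W = -2s + 3t:
  (61/2, -3/4) → W = -253/4
  (17/25, 211/50) → W = 113/10
  (-281/59, -32/59) → W = 466/59
The feasible region is unbounded (it extends along (2, -1), (5, -3)), but W strictly decreases along every unbounded feasible direction, so there is no improving ray and the maximum is attained at a vertex.

The binding constraints are s + 6t = 26 and -7s + 8t = 29.
Solving simultaneously gives s = 17/25, t = 211/50.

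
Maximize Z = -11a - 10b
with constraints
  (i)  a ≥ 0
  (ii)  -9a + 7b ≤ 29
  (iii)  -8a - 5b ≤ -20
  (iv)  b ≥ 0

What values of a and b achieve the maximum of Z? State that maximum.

Corner points and Z = -11a - 10b:
  (0, 29/7) → Z = -290/7
  (0, 4) → Z = -40
  (5/2, 0) → Z = -55/2
The feasible region is unbounded (it extends along (7, 9), (1, 0)), but Z strictly decreases along every unbounded feasible direction, so there is no improving ray and the maximum is attained at a vertex.

The binding constraints are -8a - 5b = -20 and b = 0.
Solving simultaneously gives a = 5/2, b = 0.

a = 5/2, b = 0, maximum Z = -55/2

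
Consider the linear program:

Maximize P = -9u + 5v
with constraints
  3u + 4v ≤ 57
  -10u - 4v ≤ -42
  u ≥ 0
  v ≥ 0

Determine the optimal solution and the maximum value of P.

u = 0, v = 57/4, maximum P = 285/4

Corner points and P = -9u + 5v:
  (0, 57/4) → P = 285/4
  (19, 0) → P = -171
  (0, 21/2) → P = 105/2
  (21/5, 0) → P = -189/5

At the optimal vertex, 3u + 4v = 57 and u = 0.
Solving simultaneously gives u = 0, v = 57/4.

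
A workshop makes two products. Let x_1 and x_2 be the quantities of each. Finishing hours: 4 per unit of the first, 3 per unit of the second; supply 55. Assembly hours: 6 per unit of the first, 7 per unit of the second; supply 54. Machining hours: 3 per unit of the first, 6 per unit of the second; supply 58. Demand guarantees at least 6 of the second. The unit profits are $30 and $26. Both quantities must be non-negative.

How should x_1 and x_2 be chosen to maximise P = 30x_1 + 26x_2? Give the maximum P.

x_1 = 2, x_2 = 6, maximum P = 216

Vertices and P = 30x_1 + 26x_2:
  (0, 54/7) → P = 1404/7
  (0, 6) → P = 156
  (2, 6) → P = 216

At the optimal vertex, 6x_1 + 7x_2 = 54 and x_2 = 6.
Solving simultaneously gives x_1 = 2, x_2 = 6.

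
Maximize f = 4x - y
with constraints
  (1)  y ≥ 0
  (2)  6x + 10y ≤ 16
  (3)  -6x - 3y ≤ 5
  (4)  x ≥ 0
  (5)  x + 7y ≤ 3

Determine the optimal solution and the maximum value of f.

Feasible corners and f = 4x - y:
  (8/3, 0) → f = 32/3
  (0, 0) → f = 0
  (41/16, 1/16) → f = 163/16
  (0, 3/7) → f = -3/7

x = 8/3, y = 0, maximum f = 32/3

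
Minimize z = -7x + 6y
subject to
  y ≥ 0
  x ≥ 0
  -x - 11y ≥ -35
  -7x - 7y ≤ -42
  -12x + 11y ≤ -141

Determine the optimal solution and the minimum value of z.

x = 35, y = 0, minimum z = -245

Feasible corners and z = -7x + 6y:
  (35, 0) → z = -245
  (47/4, 0) → z = -329/4
  (176/13, 279/143) → z = -11878/143

The optimum lies where y = 0 and -x - 11y = -35.
Solving simultaneously gives x = 35, y = 0.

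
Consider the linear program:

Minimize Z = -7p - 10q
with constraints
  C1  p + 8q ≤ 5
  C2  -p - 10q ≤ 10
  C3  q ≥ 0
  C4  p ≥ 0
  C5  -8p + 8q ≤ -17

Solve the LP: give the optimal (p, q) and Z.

Extreme points and Z = -7p - 10q:
  (5, 0) → Z = -35
  (22/9, 23/72) → Z = -731/36
  (17/8, 0) → Z = -119/8

p = 5, q = 0, minimum Z = -35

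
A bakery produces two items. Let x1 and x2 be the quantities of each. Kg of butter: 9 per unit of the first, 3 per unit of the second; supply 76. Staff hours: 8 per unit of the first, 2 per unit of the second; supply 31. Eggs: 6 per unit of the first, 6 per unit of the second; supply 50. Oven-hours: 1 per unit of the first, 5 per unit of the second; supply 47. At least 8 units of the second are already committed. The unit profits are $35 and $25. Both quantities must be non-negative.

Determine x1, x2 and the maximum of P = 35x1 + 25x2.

x1 = 1/3, x2 = 8, maximum P = 635/3

Extreme points and P = 35x1 + 25x2:
  (0, 25/3) → P = 625/3
  (0, 8) → P = 200
  (1/3, 8) → P = 635/3

At the optimal vertex, 6x1 + 6x2 = 50 and x2 = 8.
Solving simultaneously gives x1 = 1/3, x2 = 8.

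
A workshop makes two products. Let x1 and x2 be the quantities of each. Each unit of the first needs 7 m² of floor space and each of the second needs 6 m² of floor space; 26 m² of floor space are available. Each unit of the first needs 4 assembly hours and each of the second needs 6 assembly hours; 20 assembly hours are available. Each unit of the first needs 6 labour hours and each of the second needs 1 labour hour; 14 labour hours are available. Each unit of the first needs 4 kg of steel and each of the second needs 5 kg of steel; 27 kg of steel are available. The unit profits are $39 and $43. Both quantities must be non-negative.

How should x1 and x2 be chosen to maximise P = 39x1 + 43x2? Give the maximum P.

Corner points and P = 39x1 + 43x2:
  (0, 0) → P = 0
  (0, 10/3) → P = 430/3
  (7/3, 0) → P = 91
  (2, 2) → P = 164

x1 = 2, x2 = 2, maximum P = 164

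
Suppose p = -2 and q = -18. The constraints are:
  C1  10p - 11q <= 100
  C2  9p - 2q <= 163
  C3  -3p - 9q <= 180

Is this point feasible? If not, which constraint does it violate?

not feasible — violates C1

Constraint C1: 10p - 11q = 178, which is not ≤ 100. All other constraints are satisfied.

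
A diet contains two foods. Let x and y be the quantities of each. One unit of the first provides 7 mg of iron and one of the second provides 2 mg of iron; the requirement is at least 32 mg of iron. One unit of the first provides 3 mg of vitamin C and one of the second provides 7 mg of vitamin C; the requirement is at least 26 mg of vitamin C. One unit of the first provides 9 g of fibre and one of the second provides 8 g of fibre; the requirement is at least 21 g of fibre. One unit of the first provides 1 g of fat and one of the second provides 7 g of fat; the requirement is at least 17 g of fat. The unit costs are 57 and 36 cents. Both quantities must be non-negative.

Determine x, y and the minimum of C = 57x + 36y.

x = 4, y = 2, minimum C = 300

Feasible corners and C = 57x + 36y:
  (0, 16) → C = 576
  (17, 0) → C = 969
  (4, 2) → C = 300
  (9/2, 25/14) → C = 4491/14
The feasible region is unbounded (it extends along (0, 1), (1, 0)), but C strictly increases along every unbounded feasible direction, so there is no improving ray and the minimum is attained at a vertex.

The optimum lies where 7x + 2y = 32 and 3x + 7y = 26.
Solving simultaneously gives x = 4, y = 2.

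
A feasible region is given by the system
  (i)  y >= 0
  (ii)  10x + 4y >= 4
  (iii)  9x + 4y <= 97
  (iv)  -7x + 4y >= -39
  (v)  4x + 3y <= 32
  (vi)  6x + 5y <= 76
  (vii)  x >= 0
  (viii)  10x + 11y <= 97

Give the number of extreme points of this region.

The feasible vertices (each the meet of two boundaries and inside every other half-plane) are:
  (2/5, 0)
  (39/7, 0)
  (0, 1)
  (245/37, 68/37)
  (61/14, 34/7)
  (0, 97/11)

6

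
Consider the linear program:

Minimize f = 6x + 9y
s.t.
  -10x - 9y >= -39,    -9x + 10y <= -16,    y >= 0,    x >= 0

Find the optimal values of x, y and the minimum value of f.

x = 16/9, y = 0, minimum f = 32/3

Corner points and f = 6x + 9y:
  (534/181, 191/181) → f = 4923/181
  (39/10, 0) → f = 117/5
  (16/9, 0) → f = 32/3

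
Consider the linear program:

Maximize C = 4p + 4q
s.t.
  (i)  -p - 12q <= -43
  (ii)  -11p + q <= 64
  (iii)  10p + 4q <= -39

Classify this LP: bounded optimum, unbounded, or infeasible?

The boundaries -p - 12q = -43 and -11p + q = 64 meet at (-725/133, 537/133), but that point violates 10p + 4q ≤ -39. Every candidate vertex is excluded by some other constraint, so the feasible region is empty.

infeasible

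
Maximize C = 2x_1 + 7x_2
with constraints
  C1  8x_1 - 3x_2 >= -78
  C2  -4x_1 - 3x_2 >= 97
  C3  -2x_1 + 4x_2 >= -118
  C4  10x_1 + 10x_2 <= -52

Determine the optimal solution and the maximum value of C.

The optimum lies where 8x_1 - 3x_2 = -78 and -4x_1 - 3x_2 = 97.
Solving simultaneously gives x_1 = -175/12, x_2 = -116/9.

x_1 = -175/12, x_2 = -116/9, maximum C = -2149/18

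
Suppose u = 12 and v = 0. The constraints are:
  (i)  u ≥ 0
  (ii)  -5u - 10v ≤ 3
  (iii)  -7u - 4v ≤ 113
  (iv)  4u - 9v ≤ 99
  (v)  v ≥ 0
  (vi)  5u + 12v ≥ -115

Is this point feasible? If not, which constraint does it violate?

feasible

(i): 12 ≥ 0 ✓
(ii): -60 ≤ 3 ✓
(iii): -84 ≤ 113 ✓
(iv): 48 ≤ 99 ✓
(v): 0 ≥ 0 ✓
(vi): 60 ≥ -115 ✓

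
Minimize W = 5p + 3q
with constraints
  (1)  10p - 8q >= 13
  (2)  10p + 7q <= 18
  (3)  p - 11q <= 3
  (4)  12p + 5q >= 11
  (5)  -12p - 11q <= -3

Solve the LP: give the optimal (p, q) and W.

p = 7/6, q = -1/6, minimum W = 16/3

Vertices and W = 5p + 3q:
  (47/30, 1/3) → W = 53/6
  (7/6, -1/6) → W = 16/3
  (73/39, -4/39) → W = 353/39

At the optimal vertex, 10p - 8q = 13 and p - 11q = 3.
Solving simultaneously gives p = 7/6, q = -1/6.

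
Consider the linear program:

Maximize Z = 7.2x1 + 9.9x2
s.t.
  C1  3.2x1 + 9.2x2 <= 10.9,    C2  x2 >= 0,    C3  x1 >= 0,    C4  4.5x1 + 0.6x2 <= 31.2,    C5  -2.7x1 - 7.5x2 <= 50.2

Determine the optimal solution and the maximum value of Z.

Corner points and Z = 7.2x1 + 9.9x2:
  (109/32, 0) → Z = 981/40
  (0, 109/92) → Z = 10791/920
  (0, 0) → Z = 0

The binding constraints are 3.2x1 + 9.2x2 = 10.9 and x2 = 0.
Solving simultaneously gives x1 = 109/32, x2 = 0.

x1 = 109/32, x2 = 0, maximum Z = 981/40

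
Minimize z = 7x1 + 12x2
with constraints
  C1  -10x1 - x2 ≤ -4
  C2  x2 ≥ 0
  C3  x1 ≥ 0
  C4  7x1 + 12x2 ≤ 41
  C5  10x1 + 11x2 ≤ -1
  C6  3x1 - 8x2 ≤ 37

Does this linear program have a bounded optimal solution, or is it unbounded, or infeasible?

The boundaries -10x1 - x2 = -4 and x2 = 0 meet at (2/5, 0), but that point violates 10x1 + 11x2 ≤ -1. Every candidate vertex is excluded by some other constraint, so the feasible region is empty.

infeasible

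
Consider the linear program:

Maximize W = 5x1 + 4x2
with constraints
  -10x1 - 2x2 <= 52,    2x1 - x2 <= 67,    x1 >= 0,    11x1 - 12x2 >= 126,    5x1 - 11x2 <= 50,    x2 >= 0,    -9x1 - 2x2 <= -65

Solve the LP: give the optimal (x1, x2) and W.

Extreme points and W = 5x1 + 4x2:
  (678/13, 485/13) → W = 410
  (687/17, 235/17) → W = 4375/17
  (786/61, 80/61) → W = 4250/61

x1 = 678/13, x2 = 485/13, maximum W = 410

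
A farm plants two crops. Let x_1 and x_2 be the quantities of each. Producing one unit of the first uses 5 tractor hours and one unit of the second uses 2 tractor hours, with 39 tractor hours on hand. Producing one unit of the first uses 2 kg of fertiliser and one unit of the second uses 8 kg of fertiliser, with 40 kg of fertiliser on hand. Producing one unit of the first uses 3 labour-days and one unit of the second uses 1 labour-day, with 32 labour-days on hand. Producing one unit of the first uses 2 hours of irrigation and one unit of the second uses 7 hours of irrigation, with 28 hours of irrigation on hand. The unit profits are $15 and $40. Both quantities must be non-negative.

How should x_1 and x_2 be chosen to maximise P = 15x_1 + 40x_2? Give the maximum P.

Corner points and P = 15x_1 + 40x_2:
  (0, 0) → P = 0
  (0, 4) → P = 160
  (39/5, 0) → P = 117
  (7, 2) → P = 185

The binding constraints are 5x_1 + 2x_2 = 39 and 2x_1 + 7x_2 = 28.
Solving simultaneously gives x_1 = 7, x_2 = 2.

x_1 = 7, x_2 = 2, maximum P = 185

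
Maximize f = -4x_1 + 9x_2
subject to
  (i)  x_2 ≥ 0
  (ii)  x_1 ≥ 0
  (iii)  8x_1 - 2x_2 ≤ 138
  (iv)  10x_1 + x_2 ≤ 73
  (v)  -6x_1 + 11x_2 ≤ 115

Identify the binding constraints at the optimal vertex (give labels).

Feasible corners and f = -4x_1 + 9x_2:
  (0, 0) → f = 0
  (73/10, 0) → f = -146/5
  (0, 115/11) → f = 1035/11
  (172/29, 397/29) → f = 2885/29

The maximum is at (172/29, 397/29). Substituting into each constraint, equality holds for (iv) and (v); the remaining constraints have slack.

(iv) and (v)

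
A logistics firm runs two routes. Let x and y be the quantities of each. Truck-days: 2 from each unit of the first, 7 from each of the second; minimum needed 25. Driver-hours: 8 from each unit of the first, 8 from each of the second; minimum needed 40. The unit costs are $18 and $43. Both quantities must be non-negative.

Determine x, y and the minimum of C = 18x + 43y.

The feasible region is unbounded (it extends along (0, 1), (1, 0)), but C strictly increases along every unbounded feasible direction, so there is no improving ray and the minimum is attained at a vertex.

x = 2, y = 3, minimum C = 165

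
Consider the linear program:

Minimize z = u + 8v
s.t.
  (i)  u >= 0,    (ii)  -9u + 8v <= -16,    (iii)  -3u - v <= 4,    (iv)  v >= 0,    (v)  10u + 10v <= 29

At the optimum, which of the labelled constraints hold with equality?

Feasible corners and z = u + 8v:
  (16/9, 0) → z = 16/9
  (196/85, 101/170) → z = 120/17
  (29/10, 0) → z = 29/10

The minimum is at (16/9, 0). Substituting into each constraint, equality holds for (ii) and (iv); the remaining constraints have slack.

(ii) and (iv)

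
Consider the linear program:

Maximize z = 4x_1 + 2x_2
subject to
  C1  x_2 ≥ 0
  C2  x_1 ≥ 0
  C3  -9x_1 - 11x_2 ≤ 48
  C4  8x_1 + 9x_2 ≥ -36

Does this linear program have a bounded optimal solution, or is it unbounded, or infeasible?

From the feasible point (0, 0), moving in the direction (0, 1) keeps every constraint satisfied while z increases without bound.

unbounded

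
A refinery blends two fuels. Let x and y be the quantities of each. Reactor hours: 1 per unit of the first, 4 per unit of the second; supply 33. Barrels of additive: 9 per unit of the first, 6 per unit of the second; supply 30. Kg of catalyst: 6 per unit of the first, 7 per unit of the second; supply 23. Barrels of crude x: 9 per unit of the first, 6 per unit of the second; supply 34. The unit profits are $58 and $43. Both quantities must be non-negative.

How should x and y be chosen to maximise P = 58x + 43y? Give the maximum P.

x = 8/3, y = 1, maximum P = 593/3

Vertices and P = 58x + 43y:
  (0, 0) → P = 0
  (0, 23/7) → P = 989/7
  (10/3, 0) → P = 580/3
  (8/3, 1) → P = 593/3

At the optimal vertex, 9x + 6y = 30 and 6x + 7y = 23.
Solving simultaneously gives x = 8/3, y = 1.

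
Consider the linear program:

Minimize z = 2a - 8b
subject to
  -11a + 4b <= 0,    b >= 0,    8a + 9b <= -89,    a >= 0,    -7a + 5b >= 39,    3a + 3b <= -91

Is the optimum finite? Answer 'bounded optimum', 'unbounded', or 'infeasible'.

infeasible

The boundaries -7a + 5b = 39 and 3a + 3b = -91 meet at (-143/9, -130/9), but that point violates -11a + 4b ≤ 0. Every candidate vertex is excluded by some other constraint, so the feasible region is empty.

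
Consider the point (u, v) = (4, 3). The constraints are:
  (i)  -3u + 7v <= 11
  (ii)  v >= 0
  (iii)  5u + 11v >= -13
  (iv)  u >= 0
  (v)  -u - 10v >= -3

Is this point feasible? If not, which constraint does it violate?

Constraint (v): -u - 10v = -34, which is not ≥ -3. All other constraints are satisfied.

not feasible — violates (v)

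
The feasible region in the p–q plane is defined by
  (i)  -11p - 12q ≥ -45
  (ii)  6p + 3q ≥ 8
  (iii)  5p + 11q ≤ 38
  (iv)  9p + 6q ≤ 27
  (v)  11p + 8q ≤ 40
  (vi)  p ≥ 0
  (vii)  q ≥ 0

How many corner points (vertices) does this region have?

6

The feasible vertices (each the meet of two boundaries and inside every other half-plane) are:
  (39/61, 193/61)
  (9/7, 18/7)
  (0, 8/3)
  (4/3, 0)
  (0, 38/11)
  (3, 0)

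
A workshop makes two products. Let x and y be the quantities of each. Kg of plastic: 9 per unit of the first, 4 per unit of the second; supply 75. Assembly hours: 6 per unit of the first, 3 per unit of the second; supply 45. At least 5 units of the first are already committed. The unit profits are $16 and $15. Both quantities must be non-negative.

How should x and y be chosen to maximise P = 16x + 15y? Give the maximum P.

x = 5, y = 5, maximum P = 155

Feasible corners and P = 16x + 15y:
  (15/2, 0) → P = 120
  (5, 0) → P = 80
  (5, 5) → P = 155

At the optimal vertex, 6x + 3y = 45 and x = 5.
Solving simultaneously gives x = 5, y = 5.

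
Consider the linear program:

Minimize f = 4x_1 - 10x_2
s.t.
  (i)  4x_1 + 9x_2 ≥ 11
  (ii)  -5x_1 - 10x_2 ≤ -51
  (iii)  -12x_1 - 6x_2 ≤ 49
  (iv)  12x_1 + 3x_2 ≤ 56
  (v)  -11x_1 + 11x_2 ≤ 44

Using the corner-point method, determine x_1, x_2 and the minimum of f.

x_1 = 44/15, x_2 = 104/15, minimum f = -288/5

Vertices and f = 4x_1 - 10x_2:
  (407/105, 332/105) → f = -564/35
  (11/15, 71/15) → f = -222/5
  (44/15, 104/15) → f = -288/5

At the optimal vertex, 12x_1 + 3x_2 = 56 and -11x_1 + 11x_2 = 44.
Solving simultaneously gives x_1 = 44/15, x_2 = 104/15.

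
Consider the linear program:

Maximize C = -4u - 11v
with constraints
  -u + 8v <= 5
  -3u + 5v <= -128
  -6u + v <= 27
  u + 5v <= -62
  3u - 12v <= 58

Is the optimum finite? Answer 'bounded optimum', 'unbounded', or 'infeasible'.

The boundaries -3u + 5v = -128 and -6u + v = 27 meet at (-263/27, -283/9), but that point violates 3u - 12v ≤ 58. Every candidate vertex is excluded by some other constraint, so the feasible region is empty.

infeasible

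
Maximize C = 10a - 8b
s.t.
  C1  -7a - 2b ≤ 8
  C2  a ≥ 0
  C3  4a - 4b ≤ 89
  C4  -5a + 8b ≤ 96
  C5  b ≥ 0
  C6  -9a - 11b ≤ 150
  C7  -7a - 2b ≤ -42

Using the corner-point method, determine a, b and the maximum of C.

a = 274/3, b = 829/12, maximum C = 1082/3

Vertices and C = 10a - 8b:
  (274/3, 829/12) → C = 1082/3
  (89/4, 0) → C = 445/2
  (24/11, 147/11) → C = -936/11
  (6, 0) → C = 60

The optimum lies where 4a - 4b = 89 and -5a + 8b = 96.
Solving simultaneously gives a = 274/3, b = 829/12.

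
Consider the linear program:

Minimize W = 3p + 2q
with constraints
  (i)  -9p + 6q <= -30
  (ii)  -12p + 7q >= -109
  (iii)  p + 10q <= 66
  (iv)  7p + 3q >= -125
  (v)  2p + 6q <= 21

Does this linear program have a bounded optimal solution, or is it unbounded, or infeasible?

bounded optimum

Extreme points and W = 3p + 2q:
  (-220/23, -445/23) → W = -1550/23
  (51/11, 43/22) → W = 196/11
  (-548/85, -2263/85) → W = -1234/17
  (801/86, 17/43) → W = 2471/86
The feasible region has finitely many vertices and no improving ray; the minimum is -1234/17 at (-548/85, -2263/85).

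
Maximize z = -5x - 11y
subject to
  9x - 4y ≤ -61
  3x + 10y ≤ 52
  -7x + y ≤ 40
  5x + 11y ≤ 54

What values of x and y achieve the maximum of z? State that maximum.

x = -99/19, y = 67/19, maximum z = -242/19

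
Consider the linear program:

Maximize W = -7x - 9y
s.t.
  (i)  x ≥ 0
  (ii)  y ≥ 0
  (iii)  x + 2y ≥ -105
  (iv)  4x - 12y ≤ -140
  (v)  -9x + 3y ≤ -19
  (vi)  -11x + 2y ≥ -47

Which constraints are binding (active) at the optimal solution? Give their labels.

(iv) and (v)

Corner points and W = -7x - 9y:
  (27/4, 167/12) → W = -345/2
  (211/31, 432/31) → W = -5365/31
  (103/15, 214/15) → W = -2647/15

The maximum is at (27/4, 167/12). Substituting into each constraint, equality holds for (iv) and (v); the remaining constraints have slack.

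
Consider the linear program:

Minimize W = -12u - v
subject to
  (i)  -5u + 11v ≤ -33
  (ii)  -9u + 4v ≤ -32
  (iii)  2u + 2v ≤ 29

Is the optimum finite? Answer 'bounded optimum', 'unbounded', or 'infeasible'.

From the feasible point (220/79, -137/79), moving in the direction (2, -2) keeps every constraint satisfied while W decreases without bound.

unbounded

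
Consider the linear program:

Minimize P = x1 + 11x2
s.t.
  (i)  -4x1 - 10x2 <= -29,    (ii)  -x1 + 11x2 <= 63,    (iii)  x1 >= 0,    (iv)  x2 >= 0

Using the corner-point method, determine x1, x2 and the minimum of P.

Extreme points and P = x1 + 11x2:
  (0, 29/10) → P = 319/10
  (29/4, 0) → P = 29/4
  (0, 63/11) → P = 63
The feasible region is unbounded (it extends along (11, 1), (1, 0)), but P strictly increases along every unbounded feasible direction, so there is no improving ray and the minimum is attained at a vertex.

At the optimal vertex, -4x1 - 10x2 = -29 and x2 = 0.
Solving simultaneously gives x1 = 29/4, x2 = 0.

x1 = 29/4, x2 = 0, minimum P = 29/4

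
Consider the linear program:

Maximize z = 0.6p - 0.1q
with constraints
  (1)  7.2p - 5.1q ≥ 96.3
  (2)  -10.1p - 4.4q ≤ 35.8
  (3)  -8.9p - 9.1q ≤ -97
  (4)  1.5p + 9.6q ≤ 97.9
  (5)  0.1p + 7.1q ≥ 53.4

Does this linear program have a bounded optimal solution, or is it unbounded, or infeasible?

bounded optimum

Vertices and z = 0.6p - 0.1q:
  (47459/2559, 6227/853) → z = 88691/8530
  (31869/1721, 12495/1721) → z = 178719/17210
  (18245/969, 7031/969) → z = 102439/9690
The feasible region has finitely many vertices and no improving ray; the maximum is 102439/9690 at (18245/969, 7031/969).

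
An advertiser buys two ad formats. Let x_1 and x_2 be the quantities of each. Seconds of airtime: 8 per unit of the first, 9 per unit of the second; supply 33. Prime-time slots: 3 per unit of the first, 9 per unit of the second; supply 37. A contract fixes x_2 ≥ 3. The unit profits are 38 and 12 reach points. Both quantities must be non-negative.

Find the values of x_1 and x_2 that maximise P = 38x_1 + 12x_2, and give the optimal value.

Feasible corners and P = 38x_1 + 12x_2:
  (0, 11/3) → P = 44
  (0, 3) → P = 36
  (3/4, 3) → P = 129/2

At the optimal vertex, 8x_1 + 9x_2 = 33 and x_2 = 3.
Solving simultaneously gives x_1 = 3/4, x_2 = 3.

x_1 = 3/4, x_2 = 3, maximum P = 129/2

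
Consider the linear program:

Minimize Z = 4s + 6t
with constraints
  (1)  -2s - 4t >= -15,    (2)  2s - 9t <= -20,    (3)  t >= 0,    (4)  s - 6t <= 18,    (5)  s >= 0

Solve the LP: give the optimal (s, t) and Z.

Extreme points and Z = 4s + 6t:
  (55/26, 35/13) → Z = 320/13
  (0, 15/4) → Z = 45/2
  (0, 20/9) → Z = 40/3

The optimum lies where 2s - 9t = -20 and s = 0.
Solving simultaneously gives s = 0, t = 20/9.

s = 0, t = 20/9, minimum Z = 40/3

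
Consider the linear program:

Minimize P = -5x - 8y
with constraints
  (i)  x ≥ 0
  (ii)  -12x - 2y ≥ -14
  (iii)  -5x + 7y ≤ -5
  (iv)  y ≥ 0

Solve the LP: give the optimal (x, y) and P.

x = 54/47, y = 5/47, minimum P = -310/47

Feasible corners and P = -5x - 8y:
  (54/47, 5/47) → P = -310/47
  (7/6, 0) → P = -35/6
  (1, 0) → P = -5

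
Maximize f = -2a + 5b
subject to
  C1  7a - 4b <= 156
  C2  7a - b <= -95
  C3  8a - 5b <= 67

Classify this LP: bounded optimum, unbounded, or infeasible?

From the feasible point (-542/27, -1229/27), moving in the direction (1, 7) keeps every constraint satisfied while f increases without bound.

unbounded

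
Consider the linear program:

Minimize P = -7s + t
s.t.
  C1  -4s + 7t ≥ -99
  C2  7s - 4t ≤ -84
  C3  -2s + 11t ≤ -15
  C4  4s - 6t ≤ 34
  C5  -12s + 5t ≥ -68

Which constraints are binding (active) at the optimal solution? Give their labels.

Vertices and P = -7s + t:
  (-89, -65) → P = 558
  (-328/23, -91/23) → P = 2205/23
  (-320/13, -287/13) → P = 1953/13
The feasible region is unbounded (it extends along (-11, -2), (-7, -4)), but P strictly increases along every unbounded feasible direction, so there is no improving ray and the minimum is attained at a vertex.

The minimum is at (-328/23, -91/23). Substituting into each constraint, equality holds for C2 and C3; the remaining constraints have slack.

C2 and C3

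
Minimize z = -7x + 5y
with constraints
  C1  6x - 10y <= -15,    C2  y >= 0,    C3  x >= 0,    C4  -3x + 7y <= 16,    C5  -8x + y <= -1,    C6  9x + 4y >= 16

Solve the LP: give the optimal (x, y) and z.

Extreme points and z = -7x + 5y:
  (55/12, 17/4) → z = -65/6
  (50/57, 77/38) → z = 455/114
  (16/25, 64/25) → z = 208/25

The optimum lies where 6x - 10y = -15 and -3x + 7y = 16.
Solving simultaneously gives x = 55/12, y = 17/4.

x = 55/12, y = 17/4, minimum z = -65/6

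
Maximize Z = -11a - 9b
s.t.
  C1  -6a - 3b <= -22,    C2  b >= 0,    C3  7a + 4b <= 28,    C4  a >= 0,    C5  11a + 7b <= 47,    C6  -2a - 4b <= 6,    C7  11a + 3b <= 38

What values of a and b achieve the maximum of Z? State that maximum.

a = 16/5, b = 14/15, maximum Z = -218/5

The binding constraints are -6a - 3b = -22 and 11a + 3b = 38.
Solving simultaneously gives a = 16/5, b = 14/15.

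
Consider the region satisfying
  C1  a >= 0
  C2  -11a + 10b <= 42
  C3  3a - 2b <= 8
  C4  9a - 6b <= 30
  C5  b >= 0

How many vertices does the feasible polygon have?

4

Of the 9 pairwise boundary intersections, those satisfying every inequality are:
  (0, 21/5)
  (0, 0)
  (41/2, 107/4)
  (8/3, 0)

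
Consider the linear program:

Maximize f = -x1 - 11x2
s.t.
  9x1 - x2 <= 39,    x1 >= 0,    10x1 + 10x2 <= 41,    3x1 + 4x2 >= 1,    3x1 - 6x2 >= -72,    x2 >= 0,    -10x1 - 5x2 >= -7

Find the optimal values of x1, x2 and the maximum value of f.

x1 = 1/3, x2 = 0, maximum f = -1/3

Vertices and f = -x1 - 11x2:
  (0, 1/4) → f = -11/4
  (0, 7/5) → f = -77/5
  (1/3, 0) → f = -1/3
  (7/10, 0) → f = -7/10

The optimum lies where 3x1 + 4x2 = 1 and x2 = 0.
Solving simultaneously gives x1 = 1/3, x2 = 0.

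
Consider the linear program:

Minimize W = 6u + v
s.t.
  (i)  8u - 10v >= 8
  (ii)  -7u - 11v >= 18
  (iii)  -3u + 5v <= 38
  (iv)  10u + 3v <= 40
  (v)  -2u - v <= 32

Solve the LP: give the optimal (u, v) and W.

u = -78/7, v = -68/7, minimum W = -536/7

Feasible corners and W = 6u + v:
  (-46/79, -100/79) → W = -376/79
  (-78/7, -68/7) → W = -536/7
  (494/89, -460/89) → W = 2504/89
  (34, -100) → W = 104

The binding constraints are 8u - 10v = 8 and -2u - v = 32.
Solving simultaneously gives u = -78/7, v = -68/7.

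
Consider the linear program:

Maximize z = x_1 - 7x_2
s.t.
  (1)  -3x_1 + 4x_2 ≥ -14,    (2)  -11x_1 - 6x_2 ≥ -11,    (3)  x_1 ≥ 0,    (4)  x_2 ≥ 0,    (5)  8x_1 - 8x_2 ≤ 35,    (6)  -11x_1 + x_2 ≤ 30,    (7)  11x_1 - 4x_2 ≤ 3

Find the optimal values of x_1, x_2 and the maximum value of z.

Vertices and z = x_1 - 7x_2:
  (0, 11/6) → z = -77/6
  (31/55, 4/5) → z = -277/55
  (0, 0) → z = 0
  (3/11, 0) → z = 3/11

At the optimal vertex, x_2 = 0 and 11x_1 - 4x_2 = 3.
Solving simultaneously gives x_1 = 3/11, x_2 = 0.

x_1 = 3/11, x_2 = 0, maximum z = 3/11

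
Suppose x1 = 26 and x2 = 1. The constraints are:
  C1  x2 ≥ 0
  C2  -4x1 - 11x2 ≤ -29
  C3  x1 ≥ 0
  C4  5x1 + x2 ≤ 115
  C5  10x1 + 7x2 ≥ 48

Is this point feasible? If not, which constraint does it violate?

Constraint C4: 5x1 + x2 = 131, which is not ≤ 115. All other constraints are satisfied.

not feasible — violates C4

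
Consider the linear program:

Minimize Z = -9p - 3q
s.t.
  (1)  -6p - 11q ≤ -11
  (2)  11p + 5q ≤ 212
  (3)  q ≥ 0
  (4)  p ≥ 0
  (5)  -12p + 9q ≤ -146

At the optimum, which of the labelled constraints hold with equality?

(2) and (3)

Feasible corners and Z = -9p - 3q:
  (212/11, 0) → Z = -1908/11
  (2638/159, 938/159) → Z = -8852/53
  (73/6, 0) → Z = -219/2

The minimum is at (212/11, 0). Substituting into each constraint, equality holds for (2) and (3); the remaining constraints have slack.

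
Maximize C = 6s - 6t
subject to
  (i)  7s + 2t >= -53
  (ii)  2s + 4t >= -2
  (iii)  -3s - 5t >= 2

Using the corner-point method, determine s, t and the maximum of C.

s = 1, t = -1, maximum C = 12

Feasible corners and C = 6s - 6t:
  (-26/3, 23/6) → C = -75
  (-9, 5) → C = -84
  (1, -1) → C = 12

At the optimal vertex, 2s + 4t = -2 and -3s - 5t = 2.
Solving simultaneously gives s = 1, t = -1.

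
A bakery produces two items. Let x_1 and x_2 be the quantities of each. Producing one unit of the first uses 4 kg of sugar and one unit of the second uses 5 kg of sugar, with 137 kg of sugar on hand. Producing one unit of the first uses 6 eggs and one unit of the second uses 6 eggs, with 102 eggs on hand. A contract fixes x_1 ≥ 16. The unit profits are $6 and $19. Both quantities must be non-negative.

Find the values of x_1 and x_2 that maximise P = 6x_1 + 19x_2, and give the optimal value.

x_1 = 16, x_2 = 1, maximum P = 115

Vertices and P = 6x_1 + 19x_2:
  (17, 0) → P = 102
  (16, 0) → P = 96
  (16, 1) → P = 115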